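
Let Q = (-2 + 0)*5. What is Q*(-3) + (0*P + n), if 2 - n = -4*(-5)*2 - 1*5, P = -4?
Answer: -3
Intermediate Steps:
Q = -10 (Q = -2*5 = -10)
n = -33 (n = 2 - (-4*(-5)*2 - 1*5) = 2 - (20*2 - 5) = 2 - (40 - 5) = 2 - 1*35 = 2 - 35 = -33)
Q*(-3) + (0*P + n) = -10*(-3) + (0*(-4) - 33) = 30 + (0 - 33) = 30 - 33 = -3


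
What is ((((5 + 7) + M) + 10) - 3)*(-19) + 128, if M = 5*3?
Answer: -518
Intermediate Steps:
M = 15
((((5 + 7) + M) + 10) - 3)*(-19) + 128 = ((((5 + 7) + 15) + 10) - 3)*(-19) + 128 = (((12 + 15) + 10) - 3)*(-19) + 128 = ((27 + 10) - 3)*(-19) + 128 = (37 - 3)*(-19) + 128 = 34*(-19) + 128 = -646 + 128 = -518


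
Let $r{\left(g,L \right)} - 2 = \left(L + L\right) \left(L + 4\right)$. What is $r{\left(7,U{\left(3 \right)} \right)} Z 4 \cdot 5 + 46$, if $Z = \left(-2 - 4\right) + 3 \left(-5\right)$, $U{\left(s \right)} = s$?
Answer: $-18434$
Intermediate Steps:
$r{\left(g,L \right)} = 2 + 2 L \left(4 + L\right)$ ($r{\left(g,L \right)} = 2 + \left(L + L\right) \left(L + 4\right) = 2 + 2 L \left(4 + L\right)$)
$Z = -21$ ($Z = -6 - 15 = -21$)
$r{\left(7,U{\left(3 \right)} \right)} Z 4 \cdot 5 + 46 = \left(2 + 2 \cdot 3^{2} + 8 \cdot 3\right) \left(-21\right) 4 \cdot 5 + 46 = \left(2 + 2 \cdot 9 + 24\right) \left(\left(-84\right) 5\right) + 46 = \left(2 + 18 + 24\right) \left(-420\right) + 46 = 44 \left(-420\right) + 46 = -18480 + 46 = -18434$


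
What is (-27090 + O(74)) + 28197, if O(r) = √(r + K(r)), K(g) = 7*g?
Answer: 1107 + 4*√37 ≈ 1131.3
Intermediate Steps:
O(r) = 2*√2*√r (O(r) = √(r + 7*r) = √(8*r) = 2*√2*√r)
(-27090 + O(74)) + 28197 = (-27090 + 2*√2*√74) + 28197 = (-27090 + 4*√37) + 28197 = 1107 + 4*√37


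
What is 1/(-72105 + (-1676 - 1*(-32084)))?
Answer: -1/41697 ≈ -2.3983e-5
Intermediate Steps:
1/(-72105 + (-1676 - 1*(-32084))) = 1/(-72105 + (-1676 + 32084)) = 1/(-72105 + 30408) = 1/(-41697) = -1/41697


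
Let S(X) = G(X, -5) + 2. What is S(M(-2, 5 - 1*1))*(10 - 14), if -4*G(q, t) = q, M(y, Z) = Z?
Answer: -4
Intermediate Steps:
G(q, t) = -q/4
S(X) = 2 - X/4 (S(X) = -X/4 + 2 = 2 - X/4)
S(M(-2, 5 - 1*1))*(10 - 14) = (2 - (5 - 1*1)/4)*(10 - 14) = (2 - (5 - 1)/4)*(-4) = (2 - ¼*4)*(-4) = (2 - 1)*(-4) = 1*(-4) = -4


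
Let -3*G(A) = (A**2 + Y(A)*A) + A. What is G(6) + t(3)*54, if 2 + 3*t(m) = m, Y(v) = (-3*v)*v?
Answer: 220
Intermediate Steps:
Y(v) = -3*v**2
t(m) = -2/3 + m/3
G(A) = A**3 - A/3 - A**2/3 (G(A) = -((A**2 + (-3*A**2)*A) + A)/3 = -((A**2 - 3*A**3) + A)/3 = -(A + A**2 - 3*A**3)/3 = A**3 - A/3 - A**2/3)
G(6) + t(3)*54 = (1/3)*6*(-1 - 1*6 + 3*6**2) + (-2/3 + (1/3)*3)*54 = (1/3)*6*(-1 - 6 + 3*36) + (-2/3 + 1)*54 = (1/3)*6*(-1 - 6 + 108) + (1/3)*54 = (1/3)*6*101 + 18 = 202 + 18 = 220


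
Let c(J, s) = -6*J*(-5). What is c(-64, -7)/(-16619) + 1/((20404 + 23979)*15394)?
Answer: 1311805268459/11354630979338 ≈ 0.11553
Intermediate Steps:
c(J, s) = 30*J
c(-64, -7)/(-16619) + 1/((20404 + 23979)*15394) = (30*(-64))/(-16619) + 1/((20404 + 23979)*15394) = -1920*(-1/16619) + (1/15394)/44383 = 1920/16619 + (1/44383)*(1/15394) = 1920/16619 + 1/683231902 = 1311805268459/11354630979338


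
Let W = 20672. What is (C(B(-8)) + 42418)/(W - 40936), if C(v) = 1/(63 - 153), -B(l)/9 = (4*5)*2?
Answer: -3817619/1823760 ≈ -2.0933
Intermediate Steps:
B(l) = -360 (B(l) = -9*4*5*2 = -180*2 = -9*40 = -360)
C(v) = -1/90 (C(v) = 1/(-90) = -1/90)
(C(B(-8)) + 42418)/(W - 40936) = (-1/90 + 42418)/(20672 - 40936) = (3817619/90)/(-20264) = (3817619/90)*(-1/20264) = -3817619/1823760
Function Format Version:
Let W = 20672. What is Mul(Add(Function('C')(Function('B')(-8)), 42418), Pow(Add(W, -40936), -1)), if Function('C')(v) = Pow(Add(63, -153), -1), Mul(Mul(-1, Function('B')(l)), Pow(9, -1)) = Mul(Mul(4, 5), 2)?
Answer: Rational(-3817619, 1823760) ≈ -2.0933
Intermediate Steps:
Function('B')(l) = -360 (Function('B')(l) = Mul(-9, Mul(Mul(4, 5), 2)) = Mul(-9, Mul(20, 2)) = Mul(-9, 40) = -360)
Function('C')(v) = Rational(-1, 90) (Function('C')(v) = Pow(-90, -1) = Rational(-1, 90))
Mul(Add(Function('C')(Function('B')(-8)), 42418), Pow(Add(W, -40936), -1)) = Mul(Add(Rational(-1, 90), 42418), Pow(Add(20672, -40936), -1)) = Mul(Rational(3817619, 90), Pow(-20264, -1)) = Mul(Rational(3817619, 90), Rational(-1, 20264)) = Rational(-3817619, 1823760)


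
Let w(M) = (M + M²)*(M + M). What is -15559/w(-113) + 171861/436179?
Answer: 166117655159/415861200608 ≈ 0.39945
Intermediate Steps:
w(M) = 2*M*(M + M²) (w(M) = (M + M²)*(2*M) = 2*M*(M + M²))
-15559/w(-113) + 171861/436179 = -15559*1/(25538*(1 - 113)) + 171861/436179 = -15559/(2*12769*(-112)) + 171861*(1/436179) = -15559/(-2860256) + 57287/145393 = -15559*(-1/2860256) + 57287/145393 = 15559/2860256 + 57287/145393 = 166117655159/415861200608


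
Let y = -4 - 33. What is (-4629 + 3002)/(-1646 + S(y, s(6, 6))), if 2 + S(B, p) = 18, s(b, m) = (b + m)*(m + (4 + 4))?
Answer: 1627/1630 ≈ 0.99816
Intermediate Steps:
s(b, m) = (8 + m)*(b + m) (s(b, m) = (b + m)*(m + 8) = (b + m)*(8 + m) = (8 + m)*(b + m))
y = -37
S(B, p) = 16 (S(B, p) = -2 + 18 = 16)
(-4629 + 3002)/(-1646 + S(y, s(6, 6))) = (-4629 + 3002)/(-1646 + 16) = -1627/(-1630) = -1627*(-1/1630) = 1627/1630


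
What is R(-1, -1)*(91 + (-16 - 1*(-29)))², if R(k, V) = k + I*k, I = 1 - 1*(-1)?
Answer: -32448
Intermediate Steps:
I = 2 (I = 1 + 1 = 2)
R(k, V) = 3*k (R(k, V) = k + 2*k = 3*k)
R(-1, -1)*(91 + (-16 - 1*(-29)))² = (3*(-1))*(91 + (-16 - 1*(-29)))² = -3*(91 + (-16 + 29))² = -3*(91 + 13)² = -3*104² = -3*10816 = -32448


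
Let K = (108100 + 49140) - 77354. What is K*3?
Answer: 239658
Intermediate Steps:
K = 79886 (K = 157240 - 77354 = 79886)
K*3 = 79886*3 = 239658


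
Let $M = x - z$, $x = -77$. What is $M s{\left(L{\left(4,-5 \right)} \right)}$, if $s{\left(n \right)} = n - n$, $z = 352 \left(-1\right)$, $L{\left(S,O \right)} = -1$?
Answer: $0$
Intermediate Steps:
$z = -352$
$s{\left(n \right)} = 0$
$M = 275$ ($M = -77 - -352 = -77 + 352 = 275$)
$M s{\left(L{\left(4,-5 \right)} \right)} = 275 \cdot 0 = 0$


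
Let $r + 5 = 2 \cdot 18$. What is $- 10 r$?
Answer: $-310$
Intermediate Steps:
$r = 31$ ($r = -5 + 2 \cdot 18 = -5 + 36 = 31$)
$- 10 r = \left(-10\right) 31 = -310$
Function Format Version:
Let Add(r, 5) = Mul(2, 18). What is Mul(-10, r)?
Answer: -310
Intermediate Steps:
r = 31 (r = Add(-5, Mul(2, 18)) = Add(-5, 36) = 31)
Mul(-10, r) = Mul(-10, 31) = -310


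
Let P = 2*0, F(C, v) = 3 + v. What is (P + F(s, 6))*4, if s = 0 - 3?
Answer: 36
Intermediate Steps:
s = -3
P = 0
(P + F(s, 6))*4 = (0 + (3 + 6))*4 = (0 + 9)*4 = 9*4 = 36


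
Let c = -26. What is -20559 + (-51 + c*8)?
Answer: -20818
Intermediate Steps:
-20559 + (-51 + c*8) = -20559 + (-51 - 26*8) = -20559 + (-51 - 208) = -20559 - 259 = -20818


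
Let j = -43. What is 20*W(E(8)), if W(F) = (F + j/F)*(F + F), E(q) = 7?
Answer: 240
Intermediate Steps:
W(F) = 2*F*(F - 43/F) (W(F) = (F - 43/F)*(F + F) = (F - 43/F)*(2*F) = 2*F*(F - 43/F))
20*W(E(8)) = 20*(-86 + 2*7²) = 20*(-86 + 2*49) = 20*(-86 + 98) = 20*12 = 240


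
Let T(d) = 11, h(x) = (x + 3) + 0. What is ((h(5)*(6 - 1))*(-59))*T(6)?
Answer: -25960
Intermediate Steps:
h(x) = 3 + x (h(x) = (3 + x) + 0 = 3 + x)
((h(5)*(6 - 1))*(-59))*T(6) = (((3 + 5)*(6 - 1))*(-59))*11 = ((8*5)*(-59))*11 = (40*(-59))*11 = -2360*11 = -25960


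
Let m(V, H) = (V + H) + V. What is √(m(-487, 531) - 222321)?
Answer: 2*I*√55691 ≈ 471.98*I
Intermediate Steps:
m(V, H) = H + 2*V (m(V, H) = (H + V) + V = H + 2*V)
√(m(-487, 531) - 222321) = √((531 + 2*(-487)) - 222321) = √((531 - 974) - 222321) = √(-443 - 222321) = √(-222764) = 2*I*√55691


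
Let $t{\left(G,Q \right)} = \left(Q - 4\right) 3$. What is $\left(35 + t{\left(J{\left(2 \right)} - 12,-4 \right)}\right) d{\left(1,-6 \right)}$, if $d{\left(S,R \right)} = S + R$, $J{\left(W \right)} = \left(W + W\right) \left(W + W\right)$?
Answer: $-55$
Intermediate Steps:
$J{\left(W \right)} = 4 W^{2}$ ($J{\left(W \right)} = 2 W 2 W = 4 W^{2}$)
$t{\left(G,Q \right)} = -12 + 3 Q$ ($t{\left(G,Q \right)} = \left(-4 + Q\right) 3 = -12 + 3 Q$)
$d{\left(S,R \right)} = R + S$
$\left(35 + t{\left(J{\left(2 \right)} - 12,-4 \right)}\right) d{\left(1,-6 \right)} = \left(35 + \left(-12 + 3 \left(-4\right)\right)\right) \left(-6 + 1\right) = \left(35 - 24\right) \left(-5\right) = 11 \left(-5\right) = -55$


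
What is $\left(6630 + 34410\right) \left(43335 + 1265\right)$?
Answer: $1830384000$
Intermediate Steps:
$\left(6630 + 34410\right) \left(43335 + 1265\right) = 41040 \cdot 44600 = 1830384000$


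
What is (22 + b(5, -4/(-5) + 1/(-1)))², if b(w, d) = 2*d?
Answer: 11664/25 ≈ 466.56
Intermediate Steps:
(22 + b(5, -4/(-5) + 1/(-1)))² = (22 + 2*(-4/(-5) + 1/(-1)))² = (22 + 2*(-4*(-⅕) + 1*(-1)))² = (22 + 2*(⅘ - 1))² = (22 + 2*(-⅕))² = (22 - ⅖)² = (108/5)² = 11664/25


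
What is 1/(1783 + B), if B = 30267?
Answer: 1/32050 ≈ 3.1201e-5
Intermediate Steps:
1/(1783 + B) = 1/(1783 + 30267) = 1/32050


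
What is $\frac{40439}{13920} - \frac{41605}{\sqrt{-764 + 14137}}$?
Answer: $\frac{40439}{13920} - \frac{41605 \sqrt{13373}}{13373} \approx -356.87$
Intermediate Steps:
$\frac{40439}{13920} - \frac{41605}{\sqrt{-764 + 14137}} = 40439 \cdot \frac{1}{13920} - \frac{41605}{\sqrt{13373}} = \frac{40439}{13920} - 41605 \frac{\sqrt{13373}}{13373} = \frac{40439}{13920} - \frac{41605 \sqrt{13373}}{13373}$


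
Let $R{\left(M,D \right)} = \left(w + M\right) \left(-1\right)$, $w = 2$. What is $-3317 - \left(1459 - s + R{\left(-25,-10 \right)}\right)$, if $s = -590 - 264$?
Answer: $-5653$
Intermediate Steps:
$R{\left(M,D \right)} = -2 - M$ ($R{\left(M,D \right)} = \left(2 + M\right) \left(-1\right) = -2 - M$)
$s = -854$ ($s = -590 - 264 = -854$)
$-3317 - \left(1459 - s + R{\left(-25,-10 \right)}\right) = -3317 - 2336 = -5653$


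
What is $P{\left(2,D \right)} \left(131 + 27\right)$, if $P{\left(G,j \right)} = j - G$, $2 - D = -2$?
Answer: $316$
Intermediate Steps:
$D = 4$ ($D = 2 - -2 = 2 + 2 = 4$)
$P{\left(2,D \right)} \left(131 + 27\right) = \left(4 - 2\right) \left(131 + 27\right) = \left(4 - 2\right) 158 = 2 \cdot 158 = 316$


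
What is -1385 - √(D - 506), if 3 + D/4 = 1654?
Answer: -1385 - √6098 ≈ -1463.1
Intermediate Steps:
D = 6604 (D = -12 + 4*1654 = -12 + 6616 = 6604)
-1385 - √(D - 506) = -1385 - √(6604 - 506) = -1385 - √6098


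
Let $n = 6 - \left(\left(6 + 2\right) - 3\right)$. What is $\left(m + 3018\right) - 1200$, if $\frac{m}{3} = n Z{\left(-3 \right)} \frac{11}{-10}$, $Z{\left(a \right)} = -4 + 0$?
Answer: $\frac{9156}{5} \approx 1831.2$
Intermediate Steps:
$n = 1$ ($n = 6 - \left(8 - 3\right) = 6 - 5 = 1$)
$Z{\left(a \right)} = -4$
$m = \frac{66}{5}$ ($m = 3 \cdot 1 \left(-4\right) \frac{11}{-10} = 3 \left(- 4 \cdot 11 \left(- \frac{1}{10}\right)\right) = 3 \left(\left(-4\right) \left(- \frac{11}{10}\right)\right) = 3 \cdot \frac{22}{5} = \frac{66}{5} \approx 13.2$)
$\left(m + 3018\right) - 1200 = \left(\frac{66}{5} + 3018\right) - 1200 = \frac{15156}{5} - 1200 = \frac{9156}{5}$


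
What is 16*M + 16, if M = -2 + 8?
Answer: 112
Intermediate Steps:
M = 6
16*M + 16 = 16*6 + 16 = 96 + 16 = 112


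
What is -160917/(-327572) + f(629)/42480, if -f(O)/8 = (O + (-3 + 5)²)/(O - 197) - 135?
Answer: 32335614217/62618663520 ≈ 0.51639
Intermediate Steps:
f(O) = 1080 - 8*(4 + O)/(-197 + O) (f(O) = -8*((O + (-3 + 5)²)/(O - 197) - 135) = -8*((O + 2²)/(-197 + O) - 135) = -8*((O + 4)/(-197 + O) - 135) = -8*((4 + O)/(-197 + O) - 135) = -8*(-135 + (4 + O)/(-197 + O)) = 1080 - 8*(4 + O)/(-197 + O))
-160917/(-327572) + f(629)/42480 = -160917/(-327572) + (536*(-397 + 2*629)/(-197 + 629))/42480 = -160917*(-1/327572) + (536*(-397 + 1258)/432)*(1/42480) = 160917/327572 + (536*(1/432)*861)*(1/42480) = 160917/327572 + (19229/18)*(1/42480) = 160917/327572 + 19229/764640 = 32335614217/62618663520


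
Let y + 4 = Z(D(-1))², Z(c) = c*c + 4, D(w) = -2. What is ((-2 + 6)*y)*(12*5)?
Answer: 14400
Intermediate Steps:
Z(c) = 4 + c² (Z(c) = c² + 4 = 4 + c²)
y = 60 (y = -4 + (4 + (-2)²)² = -4 + (4 + 4)² = -4 + 8² = -4 + 64 = 60)
((-2 + 6)*y)*(12*5) = ((-2 + 6)*60)*(12*5) = (4*60)*60 = 240*60 = 14400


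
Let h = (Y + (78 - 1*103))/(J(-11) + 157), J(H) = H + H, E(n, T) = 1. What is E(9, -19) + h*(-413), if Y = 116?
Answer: -37448/135 ≈ -277.39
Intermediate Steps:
J(H) = 2*H
h = 91/135 (h = (116 + (78 - 1*103))/(2*(-11) + 157) = (116 + (78 - 103))/(-22 + 157) = (116 - 25)/135 = 91*(1/135) = 91/135 ≈ 0.67407)
E(9, -19) + h*(-413) = 1 + (91/135)*(-413) = 1 - 37583/135 = -37448/135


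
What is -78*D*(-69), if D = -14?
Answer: -75348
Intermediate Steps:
-78*D*(-69) = -78*(-14)*(-69) = 1092*(-69) = -75348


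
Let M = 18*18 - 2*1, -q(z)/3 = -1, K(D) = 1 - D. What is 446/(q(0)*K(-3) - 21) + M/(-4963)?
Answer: -316628/6381 ≈ -49.620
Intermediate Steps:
q(z) = 3 (q(z) = -3*(-1) = 3)
M = 322 (M = 324 - 2 = 322)
446/(q(0)*K(-3) - 21) + M/(-4963) = 446/(3*(1 - 1*(-3)) - 21) + 322/(-4963) = 446/(3*(1 + 3) - 21) + 322*(-1/4963) = 446/(3*4 - 21) - 46/709 = 446/(12 - 21) - 46/709 = 446/(-9) - 46/709 = 446*(-⅑) - 46/709 = -446/9 - 46/709 = -316628/6381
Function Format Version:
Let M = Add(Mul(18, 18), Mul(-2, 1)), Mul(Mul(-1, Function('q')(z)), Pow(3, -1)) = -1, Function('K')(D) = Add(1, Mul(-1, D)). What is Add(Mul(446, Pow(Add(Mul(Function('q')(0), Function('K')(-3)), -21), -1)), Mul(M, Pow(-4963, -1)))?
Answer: Rational(-316628, 6381) ≈ -49.620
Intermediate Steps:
Function('q')(z) = 3 (Function('q')(z) = Mul(-3, -1) = 3)
M = 322 (M = Add(324, -2) = 322)
Add(Mul(446, Pow(Add(Mul(Function('q')(0), Function('K')(-3)), -21), -1)), Mul(M, Pow(-4963, -1))) = Add(Mul(446, Pow(Add(Mul(3, Add(1, Mul(-1, -3))), -21), -1)), Mul(322, Pow(-4963, -1))) = Add(Mul(446, Pow(Add(Mul(3, Add(1, 3)), -21), -1)), Mul(322, Rational(-1, 4963))) = Add(Mul(446, Pow(Add(Mul(3, 4), -21), -1)), Rational(-46, 709)) = Add(Mul(446, Pow(Add(12, -21), -1)), Rational(-46, 709)) = Add(Mul(446, Pow(-9, -1)), Rational(-46, 709)) = Add(Mul(446, Rational(-1, 9)), Rational(-46, 709)) = Add(Rational(-446, 9), Rational(-46, 709)) = Rational(-316628, 6381)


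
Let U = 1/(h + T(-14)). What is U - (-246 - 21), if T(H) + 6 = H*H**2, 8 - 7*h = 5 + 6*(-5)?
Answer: 5130932/19217 ≈ 267.00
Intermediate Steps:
h = 33/7 (h = 8/7 - (5 + 6*(-5))/7 = 8/7 - (5 - 30)/7 = 8/7 - 1/7*(-25) = 8/7 + 25/7 = 33/7 ≈ 4.7143)
T(H) = -6 + H**3 (T(H) = -6 + H*H**2 = -6 + H**3)
U = -7/19217 (U = 1/(33/7 + (-6 + (-14)**3)) = 1/(33/7 + (-6 - 2744)) = 1/(33/7 - 2750) = 1/(-19217/7) = -7/19217 ≈ -0.00036426)
U - (-246 - 21) = -7/19217 - (-246 - 21) = -7/19217 - 1*(-267) = -7/19217 + 267 = 5130932/19217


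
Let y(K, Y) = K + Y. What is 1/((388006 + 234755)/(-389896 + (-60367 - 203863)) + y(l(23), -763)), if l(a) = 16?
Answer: -12826/9593233 ≈ -0.0013370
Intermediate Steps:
1/((388006 + 234755)/(-389896 + (-60367 - 203863)) + y(l(23), -763)) = 1/((388006 + 234755)/(-389896 + (-60367 - 203863)) + (16 - 763)) = 1/(622761/(-389896 - 264230) - 747) = 1/(622761/(-654126) - 747) = 1/(622761*(-1/654126) - 747) = 1/(-12211/12826 - 747) = 1/(-9593233/12826) = -12826/9593233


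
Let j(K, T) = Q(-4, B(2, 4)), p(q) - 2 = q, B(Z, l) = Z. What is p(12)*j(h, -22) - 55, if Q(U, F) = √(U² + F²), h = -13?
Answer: -55 + 28*√5 ≈ 7.6099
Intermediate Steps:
p(q) = 2 + q
Q(U, F) = √(F² + U²)
j(K, T) = 2*√5 (j(K, T) = √(2² + (-4)²) = √(4 + 16) = √20 = 2*√5)
p(12)*j(h, -22) - 55 = (2 + 12)*(2*√5) - 55 = 14*(2*√5) - 55 = 28*√5 - 55 = -55 + 28*√5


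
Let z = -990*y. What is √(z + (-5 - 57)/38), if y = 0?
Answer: I*√589/19 ≈ 1.2773*I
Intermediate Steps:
z = 0 (z = -990*0 = 0)
√(z + (-5 - 57)/38) = √(0 + (-5 - 57)/38) = √(0 + (1/38)*(-62)) = √(0 - 31/19) = √(-31/19) = I*√589/19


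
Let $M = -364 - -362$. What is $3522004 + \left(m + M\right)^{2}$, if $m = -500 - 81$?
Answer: $3861893$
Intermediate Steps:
$m = -581$ ($m = -500 - 81 = -581$)
$M = -2$ ($M = -364 + 362 = -2$)
$3522004 + \left(m + M\right)^{2} = 3522004 + \left(-581 - 2\right)^{2} = 3522004 + \left(-583\right)^{2} = 3522004 + 339889 = 3861893$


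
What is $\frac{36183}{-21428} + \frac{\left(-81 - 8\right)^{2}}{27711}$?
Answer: $- \frac{832935925}{593791308} \approx -1.4027$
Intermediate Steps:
$\frac{36183}{-21428} + \frac{\left(-81 - 8\right)^{2}}{27711} = 36183 \left(- \frac{1}{21428}\right) + \left(-89\right)^{2} \cdot \frac{1}{27711} = - \frac{36183}{21428} + 7921 \cdot \frac{1}{27711} = - \frac{36183}{21428} + \frac{7921}{27711} = - \frac{832935925}{593791308}$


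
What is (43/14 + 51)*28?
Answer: 1514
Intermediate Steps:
(43/14 + 51)*28 = (757/14)*28 = 1514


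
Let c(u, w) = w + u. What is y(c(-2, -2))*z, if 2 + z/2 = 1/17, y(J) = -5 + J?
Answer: 594/17 ≈ 34.941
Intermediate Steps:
c(u, w) = u + w
z = -66/17 (z = -4 + 2/17 = -66/17 ≈ -3.8824)
y(c(-2, -2))*z = (-5 + (-2 - 2))*(-66/17) = (-5 - 4)*(-66/17) = -9*(-66/17) = 594/17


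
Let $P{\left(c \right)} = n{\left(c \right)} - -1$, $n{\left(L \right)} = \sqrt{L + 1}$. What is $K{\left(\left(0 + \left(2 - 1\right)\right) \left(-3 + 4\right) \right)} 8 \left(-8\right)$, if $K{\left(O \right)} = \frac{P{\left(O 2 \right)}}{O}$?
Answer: $-64 - 64 \sqrt{3} \approx -174.85$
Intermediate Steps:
$n{\left(L \right)} = \sqrt{1 + L}$
$P{\left(c \right)} = 1 + \sqrt{1 + c}$ ($P{\left(c \right)} = \sqrt{1 + c} - -1 = \sqrt{1 + c} + 1 = 1 + \sqrt{1 + c}$)
$K{\left(O \right)} = \frac{1 + \sqrt{1 + 2 O}}{O}$ ($K{\left(O \right)} = \frac{1 + \sqrt{1 + O 2}}{O} = \frac{1 + \sqrt{1 + 2 O}}{O}$)
$K{\left(\left(0 + \left(2 - 1\right)\right) \left(-3 + 4\right) \right)} 8 \left(-8\right) = \frac{1 + \sqrt{1 + 2 \left(0 + \left(2 - 1\right)\right) \left(-3 + 4\right)}}{\left(0 + \left(2 - 1\right)\right) \left(-3 + 4\right)} 8 \left(-8\right) = \frac{1 + \sqrt{1 + 2 \left(0 + 1\right) 1}}{\left(0 + 1\right) 1} \cdot 8 \left(-8\right) = \frac{1 + \sqrt{1 + 2 \cdot 1 \cdot 1}}{1 \cdot 1} \cdot 8 \left(-8\right) = \frac{1 + \sqrt{1 + 2 \cdot 1}}{1} \cdot 8 \left(-8\right) = 1 \left(1 + \sqrt{1 + 2}\right) 8 \left(-8\right) = 1 \left(1 + \sqrt{3}\right) 8 \left(-8\right) = \left(1 + \sqrt{3}\right) 8 \left(-8\right) = \left(8 + 8 \sqrt{3}\right) \left(-8\right) = -64 - 64 \sqrt{3}$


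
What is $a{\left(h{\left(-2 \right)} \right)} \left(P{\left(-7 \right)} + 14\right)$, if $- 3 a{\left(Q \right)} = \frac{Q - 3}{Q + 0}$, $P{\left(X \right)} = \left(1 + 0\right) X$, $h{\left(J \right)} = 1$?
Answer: $\frac{14}{3} \approx 4.6667$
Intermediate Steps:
$P{\left(X \right)} = X$ ($P{\left(X \right)} = 1 X = X$)
$a{\left(Q \right)} = - \frac{-3 + Q}{3 Q}$ ($a{\left(Q \right)} = - \frac{\left(Q - 3\right) \frac{1}{Q + 0}}{3} = - \frac{\left(-3 + Q\right) \frac{1}{Q}}{3} = - \frac{\frac{1}{Q} \left(-3 + Q\right)}{3} = - \frac{-3 + Q}{3 Q}$)
$a{\left(h{\left(-2 \right)} \right)} \left(P{\left(-7 \right)} + 14\right) = \frac{3 - 1}{3 \cdot 1} \left(-7 + 14\right) = \frac{1}{3} \cdot 1 \left(3 - 1\right) 7 = \frac{1}{3} \cdot 1 \cdot 2 \cdot 7 = \frac{2}{3} \cdot 7 = \frac{14}{3}$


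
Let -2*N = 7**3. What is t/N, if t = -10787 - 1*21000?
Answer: 9082/49 ≈ 185.35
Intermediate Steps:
N = -343/2 (N = -1/2*7**3 = -1/2*343 = -343/2 ≈ -171.50)
t = -31787 (t = -10787 - 21000 = -31787)
t/N = -31787/(-343/2) = -31787*(-2/343) = 9082/49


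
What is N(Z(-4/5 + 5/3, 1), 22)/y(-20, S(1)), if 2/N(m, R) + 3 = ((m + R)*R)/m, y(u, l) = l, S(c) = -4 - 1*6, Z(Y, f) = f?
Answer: -1/2515 ≈ -0.00039761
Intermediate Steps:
S(c) = -10 (S(c) = -4 - 6 = -10)
N(m, R) = 2/(-3 + R*(R + m)/m) (N(m, R) = 2/(-3 + ((m + R)*R)/m) = 2/(-3 + ((R + m)*R)/m) = 2/(-3 + (R*(R + m))/m) = 2/(-3 + R*(R + m)/m))
N(Z(-4/5 + 5/3, 1), 22)/y(-20, S(1)) = (2*1/(22² - 3*1 + 22*1))/(-10) = (2*1/(484 - 3 + 22))*(-⅒) = (2*1/503)*(-⅒) = (2*1*(1/503))*(-⅒) = (2/503)*(-⅒) = -1/2515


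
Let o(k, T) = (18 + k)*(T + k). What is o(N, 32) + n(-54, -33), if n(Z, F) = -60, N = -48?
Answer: 420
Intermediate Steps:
o(N, 32) + n(-54, -33) = ((-48)² + 18*32 + 18*(-48) + 32*(-48)) - 60 = (2304 + 576 - 864 - 1536) - 60 = 480 - 60 = 420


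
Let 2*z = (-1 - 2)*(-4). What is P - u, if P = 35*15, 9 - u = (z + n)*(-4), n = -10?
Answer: 532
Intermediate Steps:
z = 6 (z = ((-1 - 2)*(-4))/2 = (-3*(-4))/2 = (1/2)*12 = 6)
u = -7 (u = 9 - (6 - 10)*(-4) = 9 - (-4)*(-4) = 9 - 1*16 = 9 - 16 = -7)
P = 525
P - u = 525 - 1*(-7) = 525 + 7 = 532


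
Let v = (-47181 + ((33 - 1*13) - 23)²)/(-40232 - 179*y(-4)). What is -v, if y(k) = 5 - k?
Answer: -47172/41843 ≈ -1.1274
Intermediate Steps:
v = 47172/41843 (v = (-47181 + ((33 - 1*13) - 23)²)/(-40232 - 179*(5 - 1*(-4))) = (-47181 + ((33 - 13) - 23)²)/(-40232 - 179*(5 + 4)) = (-47181 + (20 - 23)²)/(-40232 - 179*9) = (-47181 + (-3)²)/(-40232 - 1611) = (-47181 + 9)/(-41843) = -47172*(-1/41843) = 47172/41843 ≈ 1.1274)
-v = -1*47172/41843 = -47172/41843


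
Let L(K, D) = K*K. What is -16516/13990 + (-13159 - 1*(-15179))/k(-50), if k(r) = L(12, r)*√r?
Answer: -8258/6995 - 101*I*√2/72 ≈ -1.1806 - 1.9838*I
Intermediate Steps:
L(K, D) = K²
k(r) = 144*√r (k(r) = 12²*√r = 144*√r)
-16516/13990 + (-13159 - 1*(-15179))/k(-50) = -16516/13990 + (-13159 - 1*(-15179))/((144*√(-50))) = -16516*1/13990 + (-13159 + 15179)/((144*(5*I*√2))) = -8258/6995 + 2020/((720*I*√2)) = -8258/6995 + 2020*(-I*√2/1440) = -8258/6995 - 101*I*√2/72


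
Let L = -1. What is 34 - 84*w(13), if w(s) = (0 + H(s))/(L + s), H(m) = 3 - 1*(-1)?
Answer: 6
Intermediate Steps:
H(m) = 4 (H(m) = 3 + 1 = 4)
w(s) = 4/(-1 + s) (w(s) = (0 + 4)/(-1 + s) = 4/(-1 + s))
34 - 84*w(13) = 34 - 336/(-1 + 13) = 34 - 336/12 = 34 - 84*1/3 = 34 - 28 = 6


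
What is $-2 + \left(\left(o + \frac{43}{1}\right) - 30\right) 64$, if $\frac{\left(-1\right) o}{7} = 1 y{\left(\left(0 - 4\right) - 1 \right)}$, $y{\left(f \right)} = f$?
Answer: $3070$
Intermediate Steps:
$o = 35$ ($o = - 7 \cdot 1 \left(\left(0 - 4\right) - 1\right) = - 7 \cdot 1 \left(-4 - 1\right) = - 7 \cdot 1 \left(-5\right) = \left(-7\right) \left(-5\right) = 35$)
$-2 + \left(\left(o + \frac{43}{1}\right) - 30\right) 64 = -2 + \left(\left(35 + \frac{43}{1}\right) - 30\right) 64 = -2 + \left(\left(35 + 43 \cdot 1\right) - 30\right) 64 = -2 + \left(\left(35 + 43\right) - 30\right) 64 = -2 + \left(78 - 30\right) 64 = -2 + 48 \cdot 64 = -2 + 3072 = 3070$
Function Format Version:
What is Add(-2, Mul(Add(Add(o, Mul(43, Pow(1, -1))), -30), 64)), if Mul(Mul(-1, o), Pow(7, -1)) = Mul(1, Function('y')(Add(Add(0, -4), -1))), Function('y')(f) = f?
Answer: 3070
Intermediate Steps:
o = 35 (o = Mul(-7, Mul(1, Add(Add(0, -4), -1))) = Mul(-7, Mul(1, Add(-4, -1))) = Mul(-7, Mul(1, -5)) = Mul(-7, -5) = 35)
Add(-2, Mul(Add(Add(o, Mul(43, Pow(1, -1))), -30), 64)) = Add(-2, Mul(Add(Add(35, Mul(43, Pow(1, -1))), -30), 64)) = Add(-2, Mul(Add(Add(35, Mul(43, 1)), -30), 64)) = Add(-2, Mul(Add(Add(35, 43), -30), 64)) = Add(-2, Mul(Add(78, -30), 64)) = Add(-2, Mul(48, 64)) = Add(-2, 3072) = 3070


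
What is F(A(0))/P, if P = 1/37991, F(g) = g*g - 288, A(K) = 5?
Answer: -9991633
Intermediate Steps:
F(g) = -288 + g² (F(g) = g² - 288 = -288 + g²)
P = 1/37991 ≈ 2.6322e-5
F(A(0))/P = (-288 + 5²)/(1/37991) = (-288 + 25)*37991 = -263*37991 = -9991633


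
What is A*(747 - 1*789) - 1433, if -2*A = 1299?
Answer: 25846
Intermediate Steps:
A = -1299/2 (A = -½*1299 = -1299/2 ≈ -649.50)
A*(747 - 1*789) - 1433 = -1299*(747 - 1*789)/2 - 1433 = -1299*(747 - 789)/2 - 1433 = -1299/2*(-42) - 1433 = 27279 - 1433 = 25846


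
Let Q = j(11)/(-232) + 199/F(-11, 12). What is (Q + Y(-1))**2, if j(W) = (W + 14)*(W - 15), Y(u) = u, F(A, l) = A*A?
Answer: 56987401/49252324 ≈ 1.1570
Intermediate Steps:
F(A, l) = A**2
j(W) = (-15 + W)*(14 + W) (j(W) = (14 + W)*(-15 + W) = (-15 + W)*(14 + W))
Q = 14567/7018 (Q = (-210 + 11**2 - 1*11)/(-232) + 199/((-11)**2) = (-210 + 121 - 11)*(-1/232) + 199/121 = -100*(-1/232) + 199*(1/121) = 25/58 + 199/121 = 14567/7018 ≈ 2.0757)
(Q + Y(-1))**2 = (14567/7018 - 1)**2 = (7549/7018)**2 = 56987401/49252324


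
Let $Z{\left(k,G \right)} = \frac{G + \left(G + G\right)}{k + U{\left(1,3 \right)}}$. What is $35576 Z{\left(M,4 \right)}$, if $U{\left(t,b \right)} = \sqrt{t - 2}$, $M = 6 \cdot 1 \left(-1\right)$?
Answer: $- \frac{2561472}{37} - \frac{426912 i}{37} \approx -69229.0 - 11538.0 i$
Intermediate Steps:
$M = -6$ ($M = 6 \left(-1\right) = -6$)
$U{\left(t,b \right)} = \sqrt{-2 + t}$
$Z{\left(k,G \right)} = \frac{3 G}{i + k}$ ($Z{\left(k,G \right)} = \frac{G + \left(G + G\right)}{k + \sqrt{-2 + 1}} = \frac{G + 2 G}{k + \sqrt{-1}} = \frac{3 G}{k + i} = \frac{3 G}{i + k}$)
$35576 Z{\left(M,4 \right)} = 35576 \cdot 3 \cdot 4 \frac{1}{i - 6} = 35576 \cdot 3 \cdot 4 \frac{1}{-6 + i} = 35576 \cdot 3 \cdot 4 \frac{-6 - i}{37} = 35576 \left(- \frac{72}{37} - \frac{12 i}{37}\right) = - \frac{2561472}{37} - \frac{426912 i}{37}$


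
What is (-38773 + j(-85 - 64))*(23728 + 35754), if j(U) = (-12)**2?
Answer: -2297730178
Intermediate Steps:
j(U) = 144
(-38773 + j(-85 - 64))*(23728 + 35754) = (-38773 + 144)*(23728 + 35754) = -38629*59482 = -2297730178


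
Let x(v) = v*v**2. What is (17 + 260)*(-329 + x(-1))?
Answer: -91410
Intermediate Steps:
x(v) = v**3
(17 + 260)*(-329 + x(-1)) = (17 + 260)*(-329 + (-1)**3) = 277*(-329 - 1) = 277*(-330) = -91410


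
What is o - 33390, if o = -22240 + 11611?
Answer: -44019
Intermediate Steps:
o = -10629
o - 33390 = -10629 - 33390 = -44019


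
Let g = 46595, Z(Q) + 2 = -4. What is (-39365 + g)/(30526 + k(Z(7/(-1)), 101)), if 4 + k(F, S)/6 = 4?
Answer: 3615/15263 ≈ 0.23685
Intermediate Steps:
Z(Q) = -6 (Z(Q) = -2 - 4 = -6)
k(F, S) = 0 (k(F, S) = -24 + 6*4 = -24 + 24 = 0)
(-39365 + g)/(30526 + k(Z(7/(-1)), 101)) = (-39365 + 46595)/(30526 + 0) = 7230/30526 = 7230*(1/30526) = 3615/15263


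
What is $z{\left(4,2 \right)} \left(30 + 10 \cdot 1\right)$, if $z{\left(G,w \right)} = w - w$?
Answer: $0$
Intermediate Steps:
$z{\left(G,w \right)} = 0$
$z{\left(4,2 \right)} \left(30 + 10 \cdot 1\right) = 0 \left(30 + 10 \cdot 1\right) = 0 \left(30 + 10\right) = 0 \cdot 40 = 0$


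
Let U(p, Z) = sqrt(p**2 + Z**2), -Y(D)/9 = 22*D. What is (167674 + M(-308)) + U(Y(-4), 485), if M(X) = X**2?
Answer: 262538 + sqrt(862489) ≈ 2.6347e+5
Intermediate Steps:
Y(D) = -198*D
U(p, Z) = sqrt(Z**2 + p**2)
(167674 + M(-308)) + U(Y(-4), 485) = (167674 + (-308)**2) + sqrt(485**2 + (-198*(-4))**2) = (167674 + 94864) + sqrt(235225 + 792**2) = 262538 + sqrt(235225 + 627264) = 262538 + sqrt(862489)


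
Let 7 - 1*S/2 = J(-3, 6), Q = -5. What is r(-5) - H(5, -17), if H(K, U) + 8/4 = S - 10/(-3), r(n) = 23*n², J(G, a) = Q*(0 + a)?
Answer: 1499/3 ≈ 499.67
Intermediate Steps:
J(G, a) = -5*a (J(G, a) = -5*(0 + a) = -5*a)
S = 74 (S = 14 - (-10)*6 = 14 - 2*(-30) = 14 + 60 = 74)
H(K, U) = 226/3 (H(K, U) = -2 + (74 - 10/(-3)) = -2 + (74 - 10*(-1)/3) = -2 + (74 - 1*(-10/3)) = -2 + (74 + 10/3) = -2 + 232/3 = 226/3)
r(-5) - H(5, -17) = 23*(-5)² - 1*226/3 = 23*25 - 226/3 = 575 - 226/3 = 1499/3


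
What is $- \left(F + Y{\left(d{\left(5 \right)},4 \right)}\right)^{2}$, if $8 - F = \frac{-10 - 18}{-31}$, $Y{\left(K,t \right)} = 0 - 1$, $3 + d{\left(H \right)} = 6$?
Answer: $- \frac{35721}{961} \approx -37.171$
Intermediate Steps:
$d{\left(H \right)} = 3$ ($d{\left(H \right)} = -3 + 6 = 3$)
$Y{\left(K,t \right)} = -1$ ($Y{\left(K,t \right)} = 0 - 1 = -1$)
$F = \frac{220}{31}$ ($F = 8 - \frac{-10 - 18}{-31} = 8 - \left(-28\right) \left(- \frac{1}{31}\right) = 8 - \frac{28}{31} = \frac{220}{31} \approx 7.0968$)
$- \left(F + Y{\left(d{\left(5 \right)},4 \right)}\right)^{2} = - \left(\frac{220}{31} - 1\right)^{2} = - \left(\frac{189}{31}\right)^{2} = \left(-1\right) \frac{35721}{961} = - \frac{35721}{961}$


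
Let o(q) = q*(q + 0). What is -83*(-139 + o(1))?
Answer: 11454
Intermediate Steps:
o(q) = q² (o(q) = q*q = q²)
-83*(-139 + o(1)) = -83*(-139 + 1²) = -83*(-139 + 1) = -83*(-138) = 11454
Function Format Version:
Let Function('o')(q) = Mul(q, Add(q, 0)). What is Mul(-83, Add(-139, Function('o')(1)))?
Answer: 11454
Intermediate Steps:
Function('o')(q) = Pow(q, 2) (Function('o')(q) = Mul(q, q) = Pow(q, 2))
Mul(-83, Add(-139, Function('o')(1))) = Mul(-83, Add(-139, Pow(1, 2))) = Mul(-83, Add(-139, 1)) = Mul(-83, -138) = 11454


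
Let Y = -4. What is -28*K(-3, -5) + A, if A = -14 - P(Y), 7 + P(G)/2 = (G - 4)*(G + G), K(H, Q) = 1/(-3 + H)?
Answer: -370/3 ≈ -123.33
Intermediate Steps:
P(G) = -14 + 4*G*(-4 + G) (P(G) = -14 + 2*((G - 4)*(G + G)) = -14 + 2*((-4 + G)*(2*G)) = -14 + 2*(2*G*(-4 + G)) = -14 + 4*G*(-4 + G))
A = -128 (A = -14 - (-14 - 16*(-4) + 4*(-4)²) = -14 - (-14 + 64 + 4*16) = -14 - (-14 + 64 + 64) = -14 - 1*114 = -14 - 114 = -128)
-28*K(-3, -5) + A = -28/(-3 - 3) - 128 = -28/(-6) - 128 = -28*(-⅙) - 128 = 14/3 - 128 = -370/3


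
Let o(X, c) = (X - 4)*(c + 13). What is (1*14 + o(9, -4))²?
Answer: 3481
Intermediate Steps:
o(X, c) = (-4 + X)*(13 + c)
(1*14 + o(9, -4))² = (1*14 + (-52 - 4*(-4) + 13*9 + 9*(-4)))² = (14 + (-52 + 16 + 117 - 36))² = (14 + 45)² = 59² = 3481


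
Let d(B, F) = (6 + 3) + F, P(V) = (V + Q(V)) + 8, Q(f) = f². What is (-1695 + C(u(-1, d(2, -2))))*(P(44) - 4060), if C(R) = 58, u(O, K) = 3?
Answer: 3391864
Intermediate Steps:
P(V) = 8 + V + V² (P(V) = (V + V²) + 8 = 8 + V + V²)
d(B, F) = 9 + F
(-1695 + C(u(-1, d(2, -2))))*(P(44) - 4060) = (-1695 + 58)*((8 + 44 + 44²) - 4060) = -1637*((8 + 44 + 1936) - 4060) = -1637*(1988 - 4060) = -1637*(-2072) = 3391864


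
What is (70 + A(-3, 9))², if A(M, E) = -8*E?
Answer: 4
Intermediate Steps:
(70 + A(-3, 9))² = (70 - 8*9)² = (70 - 72)² = (-2)² = 4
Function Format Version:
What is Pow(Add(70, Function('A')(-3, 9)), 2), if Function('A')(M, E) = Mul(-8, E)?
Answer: 4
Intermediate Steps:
Pow(Add(70, Function('A')(-3, 9)), 2) = Pow(Add(70, Mul(-8, 9)), 2) = Pow(Add(70, -72), 2) = Pow(-2, 2) = 4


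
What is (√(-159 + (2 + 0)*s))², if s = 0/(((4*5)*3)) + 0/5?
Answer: -159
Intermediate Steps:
s = 0 (s = 0/((20*3)) + 0*(⅕) = 0/60 + 0 = 0*(1/60) + 0 = 0 + 0 = 0)
(√(-159 + (2 + 0)*s))² = (√(-159 + (2 + 0)*0))² = (√(-159 + 2*0))² = (√(-159 + 0))² = (√(-159))² = (I*√159)² = -159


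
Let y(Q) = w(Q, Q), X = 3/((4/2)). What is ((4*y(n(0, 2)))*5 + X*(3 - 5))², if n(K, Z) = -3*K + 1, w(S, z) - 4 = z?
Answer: 9409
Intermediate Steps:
w(S, z) = 4 + z
n(K, Z) = 1 - 3*K
X = 3/2 (X = 3/((4*(½))) = 3/2 ≈ 1.5000)
y(Q) = 4 + Q
((4*y(n(0, 2)))*5 + X*(3 - 5))² = ((4*(4 + (1 - 3*0)))*5 + 3*(3 - 5)/2)² = ((4*(4 + (1 + 0)))*5 + (3/2)*(-2))² = ((4*(4 + 1))*5 - 3)² = ((4*5)*5 - 3)² = (20*5 - 3)² = (100 - 3)² = 97² = 9409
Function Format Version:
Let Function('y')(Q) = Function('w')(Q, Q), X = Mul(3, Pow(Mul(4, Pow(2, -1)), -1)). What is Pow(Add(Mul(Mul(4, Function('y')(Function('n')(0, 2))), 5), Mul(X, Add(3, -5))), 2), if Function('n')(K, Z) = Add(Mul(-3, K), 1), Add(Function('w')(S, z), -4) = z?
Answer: 9409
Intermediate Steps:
Function('w')(S, z) = Add(4, z)
Function('n')(K, Z) = Add(1, Mul(-3, K))
X = Rational(3, 2) (X = Mul(3, Pow(Mul(4, Rational(1, 2)), -1)) = Mul(3, Pow(2, -1)) = Mul(3, Rational(1, 2)) = Rational(3, 2) ≈ 1.5000)
Function('y')(Q) = Add(4, Q)
Pow(Add(Mul(Mul(4, Function('y')(Function('n')(0, 2))), 5), Mul(X, Add(3, -5))), 2) = Pow(Add(Mul(Mul(4, Add(4, Add(1, Mul(-3, 0)))), 5), Mul(Rational(3, 2), Add(3, -5))), 2) = Pow(Add(Mul(Mul(4, Add(4, Add(1, 0))), 5), Mul(Rational(3, 2), -2)), 2) = Pow(Add(Mul(Mul(4, Add(4, 1)), 5), -3), 2) = Pow(Add(Mul(Mul(4, 5), 5), -3), 2) = Pow(Add(Mul(20, 5), -3), 2) = Pow(Add(100, -3), 2) = Pow(97, 2) = 9409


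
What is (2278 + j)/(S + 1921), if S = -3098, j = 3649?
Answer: -5927/1177 ≈ -5.0357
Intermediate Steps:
(2278 + j)/(S + 1921) = (2278 + 3649)/(-3098 + 1921) = 5927/(-1177) = 5927*(-1/1177) = -5927/1177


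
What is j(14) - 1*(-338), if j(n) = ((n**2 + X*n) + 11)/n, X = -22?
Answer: 4631/14 ≈ 330.79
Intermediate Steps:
j(n) = (11 + n**2 - 22*n)/n (j(n) = ((n**2 - 22*n) + 11)/n = (11 + n**2 - 22*n)/n)
j(14) - 1*(-338) = (-22 + 14 + 11/14) - 1*(-338) = (-22 + 14 + 11*(1/14)) + 338 = (-22 + 14 + 11/14) + 338 = -101/14 + 338 = 4631/14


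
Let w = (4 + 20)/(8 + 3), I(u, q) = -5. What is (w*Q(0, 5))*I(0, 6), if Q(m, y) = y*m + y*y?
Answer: -3000/11 ≈ -272.73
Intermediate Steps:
Q(m, y) = y² + m*y (Q(m, y) = m*y + y² = y² + m*y)
w = 24/11 ≈ 2.1818
(w*Q(0, 5))*I(0, 6) = (24*(5*(0 + 5))/11)*(-5) = (24*(5*5)/11)*(-5) = ((24/11)*25)*(-5) = (600/11)*(-5) = -3000/11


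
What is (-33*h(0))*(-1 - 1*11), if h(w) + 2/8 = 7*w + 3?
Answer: 1089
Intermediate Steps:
h(w) = 11/4 + 7*w (h(w) = -¼ + (7*w + 3) = -¼ + (3 + 7*w) = 11/4 + 7*w)
(-33*h(0))*(-1 - 1*11) = (-33*(11/4 + 7*0))*(-1 - 1*11) = (-33*(11/4 + 0))*(-1 - 11) = -33*11/4*(-12) = -363/4*(-12) = 1089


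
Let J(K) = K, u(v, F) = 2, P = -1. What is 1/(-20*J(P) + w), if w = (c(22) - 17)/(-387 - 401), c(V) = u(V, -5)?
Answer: 788/15775 ≈ 0.049952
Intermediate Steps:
c(V) = 2
w = 15/788 (w = (2 - 17)/(-387 - 401) = -15/(-788) = -15*(-1/788) = 15/788 ≈ 0.019036)
1/(-20*J(P) + w) = 1/(-20*(-1) + 15/788) = 1/(20 + 15/788) = 1/(15775/788) = 788/15775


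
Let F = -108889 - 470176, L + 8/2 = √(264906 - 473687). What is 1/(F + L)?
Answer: -579069/335321115542 - I*√208781/335321115542 ≈ -1.7269e-6 - 1.3627e-9*I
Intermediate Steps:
L = -4 + I*√208781 (L = -4 + √(264906 - 473687) = -4 + √(-208781) = -4 + I*√208781 ≈ -4.0 + 456.93*I)
F = -579065
1/(F + L) = 1/(-579065 + (-4 + I*√208781)) = 1/(-579069 + I*√208781)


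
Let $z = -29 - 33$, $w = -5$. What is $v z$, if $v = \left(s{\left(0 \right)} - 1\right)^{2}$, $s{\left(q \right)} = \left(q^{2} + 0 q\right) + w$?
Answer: $-2232$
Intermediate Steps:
$s{\left(q \right)} = -5 + q^{2}$ ($s{\left(q \right)} = \left(q^{2} + 0 q\right) - 5 = \left(q^{2} + 0\right) - 5 = q^{2} - 5 = -5 + q^{2}$)
$z = -62$ ($z = -29 - 33 = -62$)
$v = 36$ ($v = \left(\left(-5 + 0^{2}\right) - 1\right)^{2} = \left(\left(-5 + 0\right) - 1\right)^{2} = \left(-5 - 1\right)^{2} = \left(-6\right)^{2} = 36$)
$v z = 36 \left(-62\right) = -2232$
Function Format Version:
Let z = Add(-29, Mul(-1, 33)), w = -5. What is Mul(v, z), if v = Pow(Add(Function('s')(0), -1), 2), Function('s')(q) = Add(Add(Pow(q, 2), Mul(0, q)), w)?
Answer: -2232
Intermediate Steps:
Function('s')(q) = Add(-5, Pow(q, 2)) (Function('s')(q) = Add(Add(Pow(q, 2), Mul(0, q)), -5) = Add(Add(Pow(q, 2), 0), -5) = Add(Pow(q, 2), -5) = Add(-5, Pow(q, 2)))
z = -62 (z = Add(-29, -33) = -62)
v = 36 (v = Pow(Add(Add(-5, Pow(0, 2)), -1), 2) = Pow(Add(Add(-5, 0), -1), 2) = Pow(Add(-5, -1), 2) = Pow(-6, 2) = 36)
Mul(v, z) = Mul(36, -62) = -2232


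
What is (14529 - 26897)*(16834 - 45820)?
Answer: 358498848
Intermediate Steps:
(14529 - 26897)*(16834 - 45820) = -12368*(-28986) = 358498848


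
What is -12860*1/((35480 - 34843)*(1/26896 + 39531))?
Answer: -345882560/677274819949 ≈ -0.00051070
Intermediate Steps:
-12860*1/((35480 - 34843)*(1/26896 + 39531)) = -12860*1/(637*(1/26896 + 39531)) = -12860/(637*(1063225777/26896)) = -12860/677274819949/26896 = -12860*26896/677274819949 = -345882560/677274819949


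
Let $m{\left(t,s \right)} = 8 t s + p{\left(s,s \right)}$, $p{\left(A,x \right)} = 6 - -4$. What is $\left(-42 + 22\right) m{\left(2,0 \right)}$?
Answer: $-200$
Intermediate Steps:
$p{\left(A,x \right)} = 10$ ($p{\left(A,x \right)} = 6 + 4 = 10$)
$m{\left(t,s \right)} = 10 + 8 s t$ ($m{\left(t,s \right)} = 8 t s + 10 = 8 s t + 10 = 10 + 8 s t$)
$\left(-42 + 22\right) m{\left(2,0 \right)} = \left(-42 + 22\right) \left(10 + 8 \cdot 0 \cdot 2\right) = - 20 \left(10 + 0\right) = \left(-20\right) 10 = -200$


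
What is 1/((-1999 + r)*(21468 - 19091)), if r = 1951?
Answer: -1/114096 ≈ -8.7645e-6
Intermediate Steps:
1/((-1999 + r)*(21468 - 19091)) = 1/((-1999 + 1951)*(21468 - 19091)) = 1/(-48*2377) = 1/(-114096) = -1/114096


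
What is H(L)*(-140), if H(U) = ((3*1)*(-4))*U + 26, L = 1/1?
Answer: -1960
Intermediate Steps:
L = 1
H(U) = 26 - 12*U (H(U) = (3*(-4))*U + 26 = -12*U + 26 = 26 - 12*U)
H(L)*(-140) = (26 - 12*1)*(-140) = (26 - 12)*(-140) = 14*(-140) = -1960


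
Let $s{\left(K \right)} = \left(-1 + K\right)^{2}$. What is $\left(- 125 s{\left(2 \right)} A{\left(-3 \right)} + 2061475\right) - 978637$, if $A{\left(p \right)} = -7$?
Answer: $1083713$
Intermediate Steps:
$\left(- 125 s{\left(2 \right)} A{\left(-3 \right)} + 2061475\right) - 978637 = \left(- 125 \left(-1 + 2\right)^{2} \left(-7\right) + 2061475\right) - 978637 = \left(- 125 \cdot 1^{2} \left(-7\right) + 2061475\right) - 978637 = \left(\left(-125\right) 1 \left(-7\right) + 2061475\right) - 978637 = \left(\left(-125\right) \left(-7\right) + 2061475\right) - 978637 = \left(875 + 2061475\right) - 978637 = 2062350 - 978637 = 1083713$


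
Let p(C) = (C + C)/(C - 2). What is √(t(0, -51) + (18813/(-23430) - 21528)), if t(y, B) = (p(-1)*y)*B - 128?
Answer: I*√1320980518110/7810 ≈ 147.16*I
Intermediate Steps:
p(C) = 2*C/(-2 + C) (p(C) = (2*C)/(-2 + C) = 2*C/(-2 + C))
t(y, B) = -128 + 2*B*y/3 (t(y, B) = ((2*(-1)/(-2 - 1))*y)*B - 128 = ((2*(-1)/(-3))*y)*B - 128 = ((2*(-1)*(-⅓))*y)*B - 128 = (2*y/3)*B - 128 = 2*B*y/3 - 128 = -128 + 2*B*y/3)
√(t(0, -51) + (18813/(-23430) - 21528)) = √((-128 + (⅔)*(-51)*0) + (18813/(-23430) - 21528)) = √((-128 + 0) + (18813*(-1/23430) - 21528)) = √(-128 + (-6271/7810 - 21528)) = √(-128 - 168139951/7810) = √(-169139631/7810) = I*√1320980518110/7810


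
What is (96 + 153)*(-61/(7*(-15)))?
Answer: 5063/35 ≈ 144.66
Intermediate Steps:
(96 + 153)*(-61/(7*(-15))) = 249*(-61/(-105)) = 249*(-61*(-1/105)) = 249*(61/105) = 5063/35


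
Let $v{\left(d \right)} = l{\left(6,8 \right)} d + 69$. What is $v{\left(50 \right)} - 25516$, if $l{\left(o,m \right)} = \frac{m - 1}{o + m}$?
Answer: $-25422$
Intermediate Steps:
$l{\left(o,m \right)} = \frac{-1 + m}{m + o}$
$v{\left(d \right)} = 69 + \frac{d}{2}$ ($v{\left(d \right)} = \frac{-1 + 8}{8 + 6} d + 69 = \frac{1}{14} \cdot 7 d + 69 = \frac{d}{2} + 69 = 69 + \frac{d}{2}$)
$v{\left(50 \right)} - 25516 = \left(69 + \frac{1}{2} \cdot 50\right) - 25516 = \left(69 + 25\right) - 25516 = 94 - 25516 = -25422$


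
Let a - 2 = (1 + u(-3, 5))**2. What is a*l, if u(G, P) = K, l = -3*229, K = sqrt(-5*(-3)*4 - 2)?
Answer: -41907 - 1374*sqrt(58) ≈ -52371.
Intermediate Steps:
K = sqrt(58) (K = sqrt(15*4 - 2) = sqrt(60 - 2) = sqrt(58) ≈ 7.6158)
l = -687
u(G, P) = sqrt(58)
a = 2 + (1 + sqrt(58))**2 ≈ 76.232
a*l = (61 + 2*sqrt(58))*(-687) = -41907 - 1374*sqrt(58)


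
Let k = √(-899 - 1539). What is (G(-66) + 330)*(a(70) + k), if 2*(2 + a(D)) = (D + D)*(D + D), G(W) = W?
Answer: 2586672 + 264*I*√2438 ≈ 2.5867e+6 + 13035.0*I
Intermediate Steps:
k = I*√2438 (k = √(-2438) = I*√2438 ≈ 49.376*I)
a(D) = -2 + 2*D² (a(D) = -2 + ((D + D)*(D + D))/2 = -2 + ((2*D)*(2*D))/2 = -2 + (4*D²)/2 = -2 + 2*D²)
(G(-66) + 330)*(a(70) + k) = (-66 + 330)*((-2 + 2*70²) + I*√2438) = 264*((-2 + 2*4900) + I*√2438) = 264*((-2 + 9800) + I*√2438) = 264*(9798 + I*√2438) = 2586672 + 264*I*√2438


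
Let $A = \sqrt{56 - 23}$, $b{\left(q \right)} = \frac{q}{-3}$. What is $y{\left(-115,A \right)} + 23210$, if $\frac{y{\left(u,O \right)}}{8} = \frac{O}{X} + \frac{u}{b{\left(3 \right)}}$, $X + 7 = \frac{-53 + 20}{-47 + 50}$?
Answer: $24130 - \frac{4 \sqrt{33}}{9} \approx 24127.0$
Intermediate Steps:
$b{\left(q \right)} = - \frac{q}{3}$ ($b{\left(q \right)} = q \left(- \frac{1}{3}\right) = - \frac{q}{3}$)
$A = \sqrt{33} \approx 5.7446$
$X = -18$ ($X = -7 + \frac{-53 + 20}{-47 + 50} = -7 - \frac{33}{3} = -7 - 11 = -18$)
$y{\left(u,O \right)} = - 8 u - \frac{4 O}{9}$ ($y{\left(u,O \right)} = 8 \left(\frac{O}{-18} + \frac{u}{\left(- \frac{1}{3}\right) 3}\right) = 8 \left(O \left(- \frac{1}{18}\right) + \frac{u}{-1}\right) = 8 \left(- \frac{O}{18} + u \left(-1\right)\right) = 8 \left(- \frac{O}{18} - u\right) = 8 \left(- u - \frac{O}{18}\right) = - 8 u - \frac{4 O}{9}$)
$y{\left(-115,A \right)} + 23210 = \left(\left(-8\right) \left(-115\right) - \frac{4 \sqrt{33}}{9}\right) + 23210 = \left(920 - \frac{4 \sqrt{33}}{9}\right) + 23210 = 24130 - \frac{4 \sqrt{33}}{9}$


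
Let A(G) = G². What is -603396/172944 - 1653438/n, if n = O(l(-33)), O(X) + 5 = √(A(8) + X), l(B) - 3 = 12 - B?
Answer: -13239012989/139316 - 2204584*√7/29 ≈ -2.9616e+5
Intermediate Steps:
l(B) = 15 - B (l(B) = 3 + (12 - B) = 15 - B)
O(X) = -5 + √(64 + X) (O(X) = -5 + √(8² + X) = -5 + √(64 + X))
n = -5 + 4*√7 (n = -5 + √(64 + (15 - 1*(-33))) = -5 + √(64 + (15 + 33)) = -5 + √(64 + 48) = -5 + √112 = -5 + 4*√7 ≈ 5.5830)
-603396/172944 - 1653438/n = -603396/172944 - 1653438/(-5 + 4*√7) = -603396*1/172944 - 1653438/(-5 + 4*√7) = -16761/4804 - 1653438/(-5 + 4*√7)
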